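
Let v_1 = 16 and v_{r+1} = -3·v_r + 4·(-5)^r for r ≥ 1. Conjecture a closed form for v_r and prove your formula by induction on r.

Computing the first terms: v_1 = 16, v_2 = -68, v_3 = 304. This suggests v_r = -2(-3)^r - 2(-5)^r.
When r = 1: the formula gives 16 = 16 = v_1.
Suppose the result is true for r = p, so v_p = -2(-3)^p - 2(-5)^p.
Then v_{p+1} = -3·v_p + 4·(-5)^p = -3·(-2(-3)^p - 2(-5)^p) + 4·(-5)^p = -2(-3)^(p + 1) - 2(-5)^(p + 1),
which is the claimed formula at r = p+1.
By induction, the statement is established for all r ≥ 1.

v_r = -2(-3)^r - 2(-5)^r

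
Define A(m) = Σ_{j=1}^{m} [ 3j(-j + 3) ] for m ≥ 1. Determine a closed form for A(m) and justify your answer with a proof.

We claim A(m) = -m(m - 4)(m + 1) for all m ≥ 1.
Base step (m = 1): A(1) = 6, and the closed form gives 6. They agree.
For the inductive step, assume it holds for an arbitrary j ≥ 1, so A(j) = j(-j^2 + 3j + 4).
Then A(j+1) = A(j) + (-3j^2 + 3j + 6) = (j(-j^2 + 3j + 4)) + (-3j^2 + 3j + 6).
Simplifying, A(j+1) = -(j - 3)(j + 1)(j + 2) = -(j+1)((j+1) - 4)((j+1) + 1),
which is the closed form with m = j+1.
By the principle of mathematical induction, the result holds for all m ≥ 1.

A(m) = -m(m - 4)(m + 1)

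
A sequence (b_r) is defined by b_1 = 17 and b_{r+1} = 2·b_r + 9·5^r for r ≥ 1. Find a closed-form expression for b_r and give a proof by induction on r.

b_r = 2^r + 3·5^r

Computing the first terms: b_1 = 17, b_2 = 79, b_3 = 383. This suggests b_r = 2^r + 3·5^r.
For the base case r = 1: the formula gives 17 = 17 = b_1.
Suppose the result is true for r = m, so b_m = 2^m + 3·5^m.
Then b_{m+1} = 2·b_m + 9·5^m = 2·(2^m + 3·5^m) + 9·5^m = 2^(m + 1) + 3·5^(m + 1),
which is the claimed formula at r = m+1.
This completes the induction.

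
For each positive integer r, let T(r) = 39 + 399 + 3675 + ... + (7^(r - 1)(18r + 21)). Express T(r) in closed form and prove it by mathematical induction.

We claim T(r) = 3·7^r(r + 1) - 3 for all r ≥ 1.
For the base case r = 1: T(1) = 39, and the closed form gives 39. They agree.
Inductive step: assume the claim holds for r = k, so T(k) = 3·7^k(k + 1) - 3.
Then T(k+1) = T(k) + (7^k(18k + 39)) = (3·7^k(k + 1) - 3) + (7^k(18k + 39)).
Simplifying, T(k+1) = 21·7^k·k + 42·7^k - 3 = 3·7^(k+1)((k+1) + 1) - 3,
which is the closed form with r = k+1.
By induction, the statement is established for all r ≥ 1.

T(r) = 3·7^r(r + 1) - 3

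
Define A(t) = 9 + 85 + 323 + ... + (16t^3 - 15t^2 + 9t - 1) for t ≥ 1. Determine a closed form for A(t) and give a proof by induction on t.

A(t) = t(4t^3 + 3t^2 + t + 1)

We claim A(t) = t(4t^3 + 3t^2 + t + 1) for all t ≥ 1.
For the base case t = 1: A(1) = 9, and the closed form gives 9. They agree.
For the inductive step, assume it holds for an arbitrary p ≥ 1, so A(p) = p(4p^3 + 3p^2 + p + 1).
Then A(p+1) = A(p) + (16p^3 + 33p^2 + 27p + 9) = (p(4p^3 + 3p^2 + p + 1)) + (16p^3 + 33p^2 + 27p + 9).
Simplifying, A(p+1) = (p + 1)(4p^3 + 15p^2 + 19p + 9) = (p+1)(4(p+1)^3 + 3(p+1)^2 + (p+1) + 1),
which is the closed form with t = p+1.
By induction, the statement is established for all t ≥ 1.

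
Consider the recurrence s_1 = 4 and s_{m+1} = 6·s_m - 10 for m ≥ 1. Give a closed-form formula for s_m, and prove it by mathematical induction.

s_m = 2·6^(m - 1) + 2

Computing the first terms: s_1 = 4, s_2 = 14, s_3 = 74. This suggests s_m = 2·6^(m - 1) + 2.
For the base case m = 1: the formula gives 4 = 4 = s_1.
Suppose the result is true for m = k, so s_k = 2·6^(k - 1) + 2.
Then s_{k+1} = 6·s_k - 10 = 6·(2·6^(k - 1) + 2) - 10 = 2·6^k + 2 = 2·6^((k+1) - 1) + 2,
which is the claimed formula at m = k+1.
This completes the induction.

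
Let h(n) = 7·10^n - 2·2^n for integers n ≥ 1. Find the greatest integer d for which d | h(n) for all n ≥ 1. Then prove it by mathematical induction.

d = 2

Computing the first values: h(1) = 66 and h(2) = 692; gcd(66, 692) = 2, so d ≤ 2.
We prove 2 | 7·10^n - 2·2^n for all n ≥ 1 by induction on n.
Base case (n = 1): h(1) = 66 = 2·(33), so 2 | h(1).
Inductive step: suppose the statement holds for some j ≥ 1, i.e. 2 | h(j). Then
h(j+1) − 10·h(j) = (7·10^(j+1) - 2·2^(j+1)) − 10·(7·10^j - 2·2^j) = (-2)·2^j·(2 − 10) = (16)·2^j. Since 2 | h(j) by the inductive hypothesis, 2 | 10·h(j); and 2 | 16 since 16 = 2·8. Therefore 2 | h(j+1).
This completes the induction.
Therefore the largest such d is 2.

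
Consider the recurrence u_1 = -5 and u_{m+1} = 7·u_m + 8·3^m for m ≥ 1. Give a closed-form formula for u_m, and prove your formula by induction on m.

Computing the first terms: u_1 = -5, u_2 = -11, u_3 = -5. This suggests u_m = -2·3^m + 7^(m - 1).
For the base case m = 1: the formula gives -5 = -5 = u_1.
Suppose the result is true for m = i, so u_i = -2·3^i + 7^(i - 1).
Then u_{i+1} = 7·u_i + 8·3^i = 7·(-2·3^i + 7^(i - 1)) + 8·3^i = -2·3^(i + 1) + 7^i = -2·3^(i+1) + 7^((i+1) - 1),
which is the claimed formula at m = i+1.
This completes the induction.

u_m = -2·3^m + 7^(m - 1)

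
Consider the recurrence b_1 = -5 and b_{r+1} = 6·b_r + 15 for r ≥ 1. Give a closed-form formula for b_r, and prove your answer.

Computing the first terms: b_1 = -5, b_2 = -15, b_3 = -75. This suggests b_r = -2·6^(r - 1) - 3.
Base case (r = 1): the formula gives -5 = -5 = b_1.
Inductive step: assume the claim holds for r = m, so b_m = -2·6^(m - 1) - 3.
Then b_{m+1} = 6·b_m + 15 = 6·(-2·6^(m - 1) - 3) + 15 = -2·6^m - 3 = -2·6^((m+1) - 1) - 3,
which is the claimed formula at r = m+1.
By induction, the statement is established for all r ≥ 1.

b_r = -2·6^(r - 1) - 3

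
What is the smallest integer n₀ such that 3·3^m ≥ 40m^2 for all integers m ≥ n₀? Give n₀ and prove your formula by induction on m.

At m = 5: 729 < 1000, so the inequality fails and n₀ ≥ 6. We prove 3·3^m ≥ 40m^2 for all m ≥ 6.
Base step (m = 6): 3·3^m = 2187 and 40m^2 = 1440, so 2187 ≥ 1440.
Suppose the result is true for m = r, so 3·3^r ≥ 40r^2.
Then 3·3^(r + 1) = 3·(3·3^r) ≥ 3·(40r^2).
Also, for r ≥ 6 we have 3·(40r^2) ≥ 40(r+1)^2, since 3 ≥ (1 + 1/r)^2 for all r ≥ 6.
Combining, 3·3^(r + 1) ≥ 40(r+1)^2.
By induction, the statement is established for all m ≥ 6.
Hence the smallest such n₀ is 6.

n₀ = 6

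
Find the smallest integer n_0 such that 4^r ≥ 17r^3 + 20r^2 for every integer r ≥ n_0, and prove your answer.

At r = 6: 4096 < 4392, so the inequality fails and n_0 ≥ 7. We prove 4^r ≥ 17r^3 + 20r^2 for all r ≥ 7.
Base case (r = 7): 4^r = 16384 and 17r^3 + 20r^2 = 6811, so 16384 ≥ 6811.
For the inductive step, assume it holds for an arbitrary i ≥ 7, so 4^i ≥ 17i^3 + 20i^2.
Then 4^(i + 1) = 4·(4^i) ≥ 4·(17i^3 + 20i^2).
Also, for i ≥ 7 we have 4·(17i^3 + 20i^2) ≥ 17(i+1)^3 + 20(i+1)^2, since 4·(17i^3 + 20i^2) − (17(i+1)^3 + 20(i+1)^2) = 51i^3 + 9i^2 - 91i - 37, which is nonnegative for all i ≥ 7.
Combining, 4^(i + 1) ≥ 17(i+1)^3 + 20(i+1)^2.
Hence, by induction on r, the claim holds for every r ≥ 7.
Hence the smallest such n_0 is 7.

n_0 = 7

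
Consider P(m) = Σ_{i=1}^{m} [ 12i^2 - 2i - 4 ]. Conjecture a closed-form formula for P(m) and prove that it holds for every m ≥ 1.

We claim P(m) = m(4m^2 + 5m - 3) for all m ≥ 1.
For the base case m = 1: P(1) = 6, and the closed form gives 6. They agree.
Inductive step: suppose the statement holds for some i ≥ 1, so P(i) = i(4i^2 + 5i - 3).
Then P(i+1) = P(i) + (12i^2 + 22i + 6) = (i(4i^2 + 5i - 3)) + (12i^2 + 22i + 6).
Simplifying, P(i+1) = (i + 1)(4i^2 + 13i + 6) = (i+1)(4(i+1)^2 + 5(i+1) - 3),
which is the closed form with m = i+1.
By induction, the statement is established for all m ≥ 1.

P(m) = m(4m^2 + 5m - 3)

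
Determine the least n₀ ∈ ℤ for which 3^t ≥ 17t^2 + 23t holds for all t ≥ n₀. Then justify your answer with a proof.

n₀ = 7

At t = 6: 729 < 750, so the inequality fails and n₀ ≥ 7. We prove 3^t ≥ 17t^2 + 23t for all t ≥ 7.
Base case (t = 7): 3^t = 2187 and 17t^2 + 23t = 994, so 2187 ≥ 994.
Inductive step: assume the claim holds for t = m, so 3^m ≥ 17m^2 + 23m.
Then 3^(m + 1) = 3·(3^m) ≥ 3·(17m^2 + 23m).
Also, for m ≥ 7 we have 3·(17m^2 + 23m) ≥ 17(m+1)^2 + 23(m+1), since 3·(17m^2 + 23m) − (17(m+1)^2 + 23(m+1)) = 34m^2 + 12m - 40, which is nonnegative for all m ≥ 7.
Combining, 3^(m + 1) ≥ 17(m+1)^2 + 23(m+1).
This completes the induction.
Hence the smallest such n₀ is 7.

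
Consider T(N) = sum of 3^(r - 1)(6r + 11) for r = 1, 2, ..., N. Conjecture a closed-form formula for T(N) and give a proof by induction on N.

T(N) = 3^N(3N + 4) - 4

We claim T(N) = 3^N(3N + 4) - 4 for all N ≥ 1.
Base case (N = 1): T(1) = 17, and the closed form gives 17. They agree.
Suppose the result is true for N = r, so T(r) = 3^r(3r + 4) - 4.
Then T(r+1) = T(r) + (3^r(6r + 17)) = (3^r(3r + 4) - 4) + (3^r(6r + 17)).
Simplifying, T(r+1) = 9·3^r·r + 21·3^r - 4 = 3^(r+1)(3(r+1) + 4) - 4,
which is the closed form with N = r+1.
This completes the induction.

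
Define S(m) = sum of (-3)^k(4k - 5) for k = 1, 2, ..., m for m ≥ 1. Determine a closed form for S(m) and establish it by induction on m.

S(m) = 3(-3)^m(m - 1) + 3

We claim S(m) = 3(-3)^m(m - 1) + 3 for all m ≥ 1.
Base step (m = 1): S(1) = 3, and the closed form gives 3. They agree.
Inductive step: assume the claim holds for m = k, so S(k) = 3(-3)^k(k - 1) + 3.
Then S(k+1) = S(k) + ((-3)^(k + 1)(4k - 1)) = (3(-3)^k(k - 1) + 3) + ((-3)^(k + 1)(4k - 1)).
Simplifying, S(k+1) = -9(-3)^k·k + 3 = 3(-3)^(k+1)((k+1) - 1) + 3,
which is the closed form with m = k+1.
By the principle of mathematical induction, the result holds for all m ≥ 1.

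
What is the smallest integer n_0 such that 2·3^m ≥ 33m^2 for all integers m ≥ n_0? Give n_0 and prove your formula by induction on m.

n_0 = 6

At m = 5: 486 < 825, so the inequality fails and n_0 ≥ 6. We prove 2·3^m ≥ 33m^2 for all m ≥ 6.
Base step (m = 6): 2·3^m = 1458 and 33m^2 = 1188, so 1458 ≥ 1188.
Suppose the result is true for m = j, so 2·3^j ≥ 33j^2.
Then 2·3^(j + 1) = 3·(2·3^j) ≥ 3·(33j^2).
Also, for j ≥ 6 we have 3·(33j^2) ≥ 33(j+1)^2, since 3 ≥ (1 + 1/j)^2 for all j ≥ 6.
Combining, 2·3^(j + 1) ≥ 33(j+1)^2.
By the principle of mathematical induction, the result holds for all m ≥ 6.
Hence the smallest such n_0 is 6.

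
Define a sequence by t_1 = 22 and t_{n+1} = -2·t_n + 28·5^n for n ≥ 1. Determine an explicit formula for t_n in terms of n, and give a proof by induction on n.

Computing the first terms: t_1 = 22, t_2 = 96, t_3 = 508. This suggests t_n = -(-2)^n + 4·5^n.
Base case (n = 1): the formula gives 22 = 22 = t_1.
Inductive step: assume the claim holds for n = i, so t_i = -(-2)^i + 4·5^i.
Then t_{i+1} = -2·t_i + 28·5^i = -2·(-(-2)^i + 4·5^i) + 28·5^i = -(-2)^(i + 1) + 4·5^(i + 1),
which is the claimed formula at n = i+1.
This completes the induction.

t_n = -(-2)^n + 4·5^n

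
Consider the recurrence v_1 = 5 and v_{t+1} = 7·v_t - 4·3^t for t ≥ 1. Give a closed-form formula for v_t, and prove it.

v_t = 3^t + 2·7^(t - 1)

Computing the first terms: v_1 = 5, v_2 = 23, v_3 = 125. This suggests v_t = 3^t + 2·7^(t - 1).
Base case (t = 1): the formula gives 5 = 5 = v_1.
Inductive step: assume the claim holds for t = r, so v_r = 3^r + 2·7^(r - 1).
Then v_{r+1} = 7·v_r - 4·3^r = 7·(3^r + 2·7^(r - 1)) - 4·3^r = 3^(r + 1) + 2·7^r = 3^(r+1) + 2·7^((r+1) - 1),
which is the claimed formula at t = r+1.
By the principle of mathematical induction, the result holds for all t ≥ 1.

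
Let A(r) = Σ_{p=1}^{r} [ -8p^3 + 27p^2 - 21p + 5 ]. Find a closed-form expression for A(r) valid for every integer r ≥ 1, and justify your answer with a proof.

We claim A(r) = -r(2r + 1)(r^2 - 3r + 1) for all r ≥ 1.
For the base case r = 1: A(1) = 3, and the closed form gives 3. They agree.
Inductive step: assume the claim holds for r = p, so A(p) = p(-2p^3 + 5p^2 + p - 1).
Then A(p+1) = A(p) + (-8p^3 + 3p^2 + 9p + 3) = (p(-2p^3 + 5p^2 + p - 1)) + (-8p^3 + 3p^2 + 9p + 3).
Simplifying, A(p+1) = -(p + 1)(2p + 3)(p^2 - p - 1) = -(p+1)(2(p+1) + 1)((p+1)^2 - 3(p+1) + 1),
which is the closed form with r = p+1.
By the principle of mathematical induction, the result holds for all r ≥ 1.

A(r) = -r(2r + 1)(r^2 - 3r + 1)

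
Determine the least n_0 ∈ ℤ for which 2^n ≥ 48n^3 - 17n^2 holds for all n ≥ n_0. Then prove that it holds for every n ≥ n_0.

n_0 = 19

At n = 18: 262144 < 274428, so the inequality fails and n_0 ≥ 19. We prove 2^n ≥ 48n^3 - 17n^2 for all n ≥ 19.
When n = 19: 2^n = 524288 and 48n^3 - 17n^2 = 323095, so 524288 ≥ 323095.
For the inductive step, assume it holds for an arbitrary i ≥ 19, so 2^i ≥ 48i^3 - 17i^2.
Then 2^(i + 1) = 2·(2^i) ≥ 2·(48i^3 - 17i^2).
Also, for i ≥ 19 we have 2·(48i^3 - 17i^2) ≥ 48(i+1)^3 - 17(i+1)^2, since 2·(48i^3 - 17i^2) − (48(i+1)^3 - 17(i+1)^2) = 48i^3 - 161i^2 - 110i - 31, which is nonnegative for all i ≥ 19.
Combining, 2^(i + 1) ≥ 48(i+1)^3 - 17(i+1)^2.
This completes the induction.
Hence the smallest such n_0 is 19.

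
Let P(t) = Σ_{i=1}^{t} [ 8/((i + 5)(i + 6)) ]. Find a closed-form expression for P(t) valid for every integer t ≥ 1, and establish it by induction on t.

We claim P(t) = 4t/(3(t + 6)) for all t ≥ 1.
When t = 1: P(1) = 4/21, and the closed form gives 4/21. They agree.
Suppose the result is true for t = i, so P(i) = 4i/(3(i + 6)).
Then P(i+1) = P(i) + (8/((i + 6)(i + 7))) = (4i/(3(i + 6))) + (8/((i + 6)(i + 7))).
Simplifying, P(i+1) = 4(i + 1)/(3(i + 7)) = 4(i+1)/(3((i+1) + 6)),
which is the closed form with t = i+1.
This completes the induction.

P(t) = 4t/(3(t + 6))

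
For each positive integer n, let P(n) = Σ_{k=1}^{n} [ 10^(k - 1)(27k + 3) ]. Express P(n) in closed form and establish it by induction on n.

We claim P(n) = 3·10^n·n for all n ≥ 1.
Base case (n = 1): P(1) = 30, and the closed form gives 30. They agree.
For the inductive step, assume it holds for an arbitrary k ≥ 1, so P(k) = 3·10^k·k.
Then P(k+1) = P(k) + (10^k(27k + 30)) = (3·10^k·k) + (10^k(27k + 30)).
Simplifying, P(k+1) = 30·10^k(k + 1) = 3·10^(k+1)·(k+1),
which is the closed form with n = k+1.
This completes the induction.

P(n) = 3·10^n·n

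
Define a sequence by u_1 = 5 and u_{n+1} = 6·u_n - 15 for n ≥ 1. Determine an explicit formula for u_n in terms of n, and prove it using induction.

u_n = 2·6^(n - 1) + 3

Computing the first terms: u_1 = 5, u_2 = 15, u_3 = 75. This suggests u_n = 2·6^(n - 1) + 3.
Base case (n = 1): the formula gives 5 = 5 = u_1.
Inductive step: assume the claim holds for n = m, so u_m = 2·6^(m - 1) + 3.
Then u_{m+1} = 6·u_m - 15 = 6·(2·6^(m - 1) + 3) - 15 = 2·6^m + 3 = 2·6^((m+1) - 1) + 3,
which is the claimed formula at n = m+1.
By induction, the statement is established for all n ≥ 1.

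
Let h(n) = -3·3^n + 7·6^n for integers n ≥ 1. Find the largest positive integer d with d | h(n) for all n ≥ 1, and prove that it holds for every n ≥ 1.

Computing the first values: h(1) = 33 and h(2) = 225; gcd(33, 225) = 3, so d ≤ 3.
We prove 3 | -3·3^n + 7·6^n for all n ≥ 1 by induction on n.
Base step (n = 1): h(1) = 33 = 3·(11), so 3 | h(1).
Inductive step: assume the claim holds for n = k, i.e. 3 | h(k). Then
h(k+1) − 6·h(k) = (-3·3^(k+1) + 7·6^(k+1)) − 6·(-3·3^k + 7·6^k) = (-3)·3^k·(3 − 6) = (9)·3^k. Since 3 | h(k) by the inductive hypothesis, 3 | 6·h(k); and 3 | 9 since 9 = 3·3. Therefore 3 | h(k+1).
By the principle of mathematical induction, the result holds for all n ≥ 1.
Therefore the largest such d is 3.

d = 3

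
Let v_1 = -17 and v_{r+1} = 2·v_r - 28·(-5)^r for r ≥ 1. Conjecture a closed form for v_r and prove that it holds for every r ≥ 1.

Computing the first terms: v_1 = -17, v_2 = 106, v_3 = -488. This suggests v_r = 4(-5)^r + 3·2^(r - 1).
Base case (r = 1): the formula gives -17 = -17 = v_1.
Suppose the result is true for r = k, so v_k = 4(-5)^k + 3·2^(k - 1).
Then v_{k+1} = 2·v_k - 28·(-5)^k = 2·(4(-5)^k + 3·2^(k - 1)) - 28·(-5)^k = 4(-5)^(k + 1) + 3·2^k = 4(-5)^(k+1) + 3·2^((k+1) - 1),
which is the claimed formula at r = k+1.
By the principle of mathematical induction, the result holds for all r ≥ 1.

v_r = 4(-5)^r + 3·2^(r - 1)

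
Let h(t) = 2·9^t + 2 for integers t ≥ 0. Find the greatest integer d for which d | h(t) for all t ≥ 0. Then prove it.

d = 4

Computing the first values: h(0) = 4 and h(1) = 20; gcd(4, 20) = 4, so d ≤ 4.
We prove 4 | 2·9^t + 2 for all t ≥ 0 by induction on t.
Base case (t = 0): h(0) = 4 = 4·(1), so 4 | h(0).
For the inductive step, assume it holds for an arbitrary m ≥ 0, i.e. 4 | h(m). Then
h(m+1) = 2·9^(m+1) + 2 = 9·(2·9^m + 2) - 16 = 9·h(m) - 16. The first term is divisible by 4 by the inductive hypothesis, and -16 is divisible by 4. Hence 4 | h(m+1).
Hence, by induction on t, the claim holds for every t ≥ 0.
Therefore the largest such d is 4.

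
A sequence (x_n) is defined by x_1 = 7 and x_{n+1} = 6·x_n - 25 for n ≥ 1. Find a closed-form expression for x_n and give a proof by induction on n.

x_n = 2·6^(n - 1) + 5

Computing the first terms: x_1 = 7, x_2 = 17, x_3 = 77. This suggests x_n = 2·6^(n - 1) + 5.
For the base case n = 1: the formula gives 7 = 7 = x_1.
For the inductive step, assume it holds for an arbitrary i ≥ 1, so x_i = 2·6^(i - 1) + 5.
Then x_{i+1} = 6·x_i - 25 = 6·(2·6^(i - 1) + 5) - 25 = 2·6^i + 5 = 2·6^((i+1) - 1) + 5,
which is the claimed formula at n = i+1.
This completes the induction.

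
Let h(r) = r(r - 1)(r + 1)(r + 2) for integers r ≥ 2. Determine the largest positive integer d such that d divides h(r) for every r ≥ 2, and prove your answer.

d = 24

Computing the first values: h(2) = 24 and h(3) = 120; gcd(24, 120) = 24, so d ≤ 24.
We prove 24 | r(r - 1)(r + 1)(r + 2) for all r ≥ 2 by induction on r.
Base step (r = 2): h(2) = 24 = 24·(1), so 24 | h(2).
Inductive step: assume the claim holds for r = p, i.e. 24 | h(p). Then
h(p+1) − h(p) = p·(p+1)·(p+2)·(p+3) − (p-1)·p·(p+1)·(p+2) = p·(p+1)·(p+2)·[(p+3) − (p-1)] = 4·p·(p+1)·(p+2). The product of 3 consecutive integers is divisible by (3)! = 6, so h(p+1) − h(p) is divisible by 4·6 = 24. By the inductive hypothesis 24 | h(p), hence 24 | h(p+1).
This completes the induction.
Therefore the largest such d is 24.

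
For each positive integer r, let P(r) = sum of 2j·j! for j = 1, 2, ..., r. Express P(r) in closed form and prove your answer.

We claim P(r) = (2r + 2)r! - 2 for all r ≥ 1.
For the base case r = 1: P(1) = 2, and the closed form gives 2. They agree.
Inductive step: assume the claim holds for r = j, so P(j) = (2j + 2)j! - 2.
Then P(j+1) = P(j) + (2(j + 1)(j + 1)!) = ((2j + 2)j! - 2) + (2(j + 1)(j + 1)!).
Simplifying, P(j+1) = (2(j+1) + 2)(j+1)! - 2,
which is the closed form with r = j+1.
This completes the induction.

P(r) = (2r + 2)r! - 2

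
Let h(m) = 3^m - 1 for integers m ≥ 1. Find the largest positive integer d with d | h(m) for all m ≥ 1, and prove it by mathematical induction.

Computing the first values: h(1) = 2 and h(2) = 8; gcd(2, 8) = 2, so d ≤ 2.
We prove 2 | 3^m - 1 for all m ≥ 1 by induction on m.
When m = 1: h(1) = 2 = 2·(1), so 2 | h(1).
For the inductive step, assume it holds for an arbitrary j ≥ 1, i.e. 2 | h(j). Then
3^{j+1} − 1^{j+1} = 3·3^j − 1·1^j = 3·(3^j − 1^j) + (2)·1^j. The first term is divisible by 2 by the inductive hypothesis, and the second term (2)·1^j is divisible by 2 since 2 | 2. Hence 2 | h(j+1).
This completes the induction.
Therefore the largest such d is 2.

d = 2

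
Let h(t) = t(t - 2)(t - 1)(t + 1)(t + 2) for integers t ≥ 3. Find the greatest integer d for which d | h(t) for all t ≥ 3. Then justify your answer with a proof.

Computing the first values: h(3) = 120 and h(4) = 720; gcd(120, 720) = 120, so d ≤ 120.
We prove 120 | t(t - 2)(t - 1)(t + 1)(t + 2) for all t ≥ 3 by induction on t.
Base step (t = 3): h(3) = 120 = 120·(1), so 120 | h(3).
Inductive step: assume the claim holds for t = k, i.e. 120 | h(k). Then
h(k+1) − h(k) = (k-1)·k·(k+1)·(k+2)·(k+3) − (k-2)·(k-1)·k·(k+1)·(k+2) = (k-1)·k·(k+1)·(k+2)·[(k+3) − (k-2)] = 5·(k-1)·k·(k+1)·(k+2). The product of 4 consecutive integers is divisible by (4)! = 24, so h(k+1) − h(k) is divisible by 5·24 = 120. By the inductive hypothesis 120 | h(k), hence 120 | h(k+1).
By induction, the statement is established for all t ≥ 3.
Therefore the largest such d is 120.

d = 120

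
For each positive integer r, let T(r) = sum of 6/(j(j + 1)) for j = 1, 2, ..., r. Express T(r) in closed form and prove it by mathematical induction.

We claim T(r) = 6r/(r + 1) for all r ≥ 1.
For the base case r = 1: T(1) = 3, and the closed form gives 3. They agree.
Suppose the result is true for r = j, so T(j) = 6j/(j + 1).
Then T(j+1) = T(j) + (6/((j + 1)(j + 2))) = (6j/(j + 1)) + (6/((j + 1)(j + 2))).
Simplifying, T(j+1) = 6(j + 1)/(j + 2) = 6(j+1)/((j+1) + 1),
which is the closed form with r = j+1.
Hence, by induction on r, the claim holds for every r ≥ 1.

T(r) = 6r/(r + 1)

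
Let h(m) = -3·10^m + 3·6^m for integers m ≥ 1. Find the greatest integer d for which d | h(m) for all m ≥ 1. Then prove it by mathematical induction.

d = 12

Computing the first values: h(1) = -12 and h(2) = -192; gcd(-12, -192) = 12, so d ≤ 12.
We prove 12 | -3·10^m + 3·6^m for all m ≥ 1 by induction on m.
For the base case m = 1: h(1) = -12 = 12·(-1), so 12 | h(1).
For the inductive step, assume it holds for an arbitrary r ≥ 1, i.e. 12 | h(r). Then
h(r+1) − 10·h(r) = (-3·10^(r+1) + 3·6^(r+1)) − 10·(-3·10^r + 3·6^r) = (3)·6^r·(6 − 10) = (-12)·6^r. Since 12 | h(r) by the inductive hypothesis, 12 | 10·h(r); and 12 | -12 since -12 = 12·-1. Therefore 12 | h(r+1).
By induction, the statement is established for all m ≥ 1.
Therefore the largest such d is 12.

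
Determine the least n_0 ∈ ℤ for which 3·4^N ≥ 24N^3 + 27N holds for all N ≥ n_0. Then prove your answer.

At N = 5: 3072 < 3135, so the inequality fails and n_0 ≥ 6. We prove 3·4^N ≥ 24N^3 + 27N for all N ≥ 6.
For the base case N = 6: 3·4^N = 12288 and 24N^3 + 27N = 5346, so 12288 ≥ 5346.
For the inductive step, assume it holds for an arbitrary k ≥ 6, so 3·4^k ≥ 24k^3 + 27k.
Then 3·4^(k + 1) = 4·(3·4^k) ≥ 4·(24k^3 + 27k).
Also, for k ≥ 6 we have 4·(24k^3 + 27k) ≥ 24(k+1)^3 + 27(k+1), since 4·(24k^3 + 27k) − (24(k+1)^3 + 27(k+1)) = 72k^3 - 72k^2 + 9k - 51, which is nonnegative for all k ≥ 6.
Combining, 3·4^(k + 1) ≥ 24(k+1)^3 + 27(k+1).
Hence, by induction on N, the claim holds for every N ≥ 6.
Hence the smallest such n_0 is 6.

n_0 = 6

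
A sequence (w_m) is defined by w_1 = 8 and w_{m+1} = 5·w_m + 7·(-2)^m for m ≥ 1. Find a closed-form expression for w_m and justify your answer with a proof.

Computing the first terms: w_1 = 8, w_2 = 26, w_3 = 158. This suggests w_m = -(-2)^m + 6·5^(m - 1).
For the base case m = 1: the formula gives 8 = 8 = w_1.
Inductive step: suppose the statement holds for some k ≥ 1, so w_k = -(-2)^k + 6·5^(k - 1).
Then w_{k+1} = 5·w_k + 7·(-2)^k = 5·(-(-2)^k + 6·5^(k - 1)) + 7·(-2)^k = -(-2)^(k + 1) + 6·5^k = -(-2)^(k+1) + 6·5^((k+1) - 1),
which is the claimed formula at m = k+1.
By the principle of mathematical induction, the result holds for all m ≥ 1.

w_m = -(-2)^m + 6·5^(m - 1)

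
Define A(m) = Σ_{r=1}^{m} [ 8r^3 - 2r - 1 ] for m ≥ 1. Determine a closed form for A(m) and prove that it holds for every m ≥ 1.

We claim A(m) = m(2m^3 + 4m^2 + m - 2) for all m ≥ 1.
When m = 1: A(1) = 5, and the closed form gives 5. They agree.
Inductive step: suppose the statement holds for some r ≥ 1, so A(r) = r(2r^3 + 4r^2 + r - 2).
Then A(r+1) = A(r) + (-2r + 8(r + 1)^3 - 3) = (r(2r^3 + 4r^2 + r - 2)) + (-2r + 8(r + 1)^3 - 3).
Simplifying, A(r+1) = (r + 1)(2r^3 + 10r^2 + 15r + 5) = (r+1)(2(r+1)^3 + 4(r+1)^2 + (r+1) - 2),
which is the closed form with m = r+1.
By the principle of mathematical induction, the result holds for all m ≥ 1.

A(m) = m(2m^3 + 4m^2 + m - 2)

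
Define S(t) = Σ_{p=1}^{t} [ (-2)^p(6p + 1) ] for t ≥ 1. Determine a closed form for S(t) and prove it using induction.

We claim S(t) = 2(-2)^t(2t + 1) - 2 for all t ≥ 1.
Base step (t = 1): S(1) = -14, and the closed form gives -14. They agree.
Inductive step: assume the claim holds for t = p, so S(p) = 2(-2)^p(2p + 1) - 2.
Then S(p+1) = S(p) + ((-2)^(p + 1)(6p + 7)) = (2(-2)^p(2p + 1) - 2) + ((-2)^(p + 1)(6p + 7)).
Simplifying, S(p+1) = -8(-2)^p·p - 12(-2)^p - 2 = 2(-2)^(p+1)(2(p+1) + 1) - 2,
which is the closed form with t = p+1.
Hence, by induction on t, the claim holds for every t ≥ 1.

S(t) = 2(-2)^t(2t + 1) - 2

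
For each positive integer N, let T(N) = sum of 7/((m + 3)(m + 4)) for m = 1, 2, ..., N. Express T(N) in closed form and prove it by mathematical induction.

We claim T(N) = 7N/(4(N + 4)) for all N ≥ 1.
For the base case N = 1: T(1) = 7/20, and the closed form gives 7/20. They agree.
Inductive step: suppose the statement holds for some m ≥ 1, so T(m) = 7m/(4(m + 4)).
Then T(m+1) = T(m) + (7/((m + 4)(m + 5))) = (7m/(4(m + 4))) + (7/((m + 4)(m + 5))).
Simplifying, T(m+1) = 7(m + 1)/(4(m + 5)) = 7(m+1)/(4((m+1) + 4)),
which is the closed form with N = m+1.
Hence, by induction on N, the claim holds for every N ≥ 1.

T(N) = 7N/(4(N + 4))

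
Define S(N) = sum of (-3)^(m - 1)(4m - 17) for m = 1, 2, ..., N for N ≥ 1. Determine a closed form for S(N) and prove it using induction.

We claim S(N) = (-3)^N(-N + 4) - 4 for all N ≥ 1.
For the base case N = 1: S(1) = -13, and the closed form gives -13. They agree.
Inductive step: assume the claim holds for N = m, so S(m) = (-3)^m(-m + 4) - 4.
Then S(m+1) = S(m) + ((-3)^m(4m - 13)) = ((-3)^m(-m + 4) - 4) + ((-3)^m(4m - 13)).
Simplifying, S(m+1) = 3(-3)^m·m - 9(-3)^m - 4 = (-3)^(m+1)(-(m+1) + 4) - 4,
which is the closed form with N = m+1.
By induction, the statement is established for all N ≥ 1.

S(N) = (-3)^N(-N + 4) - 4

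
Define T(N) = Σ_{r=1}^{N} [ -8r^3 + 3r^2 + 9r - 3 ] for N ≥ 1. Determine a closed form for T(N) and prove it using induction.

T(N) = -N(2N^3 + 3N^2 - 4N - 2)

We claim T(N) = -N(2N^3 + 3N^2 - 4N - 2) for all N ≥ 1.
Base step (N = 1): T(1) = 1, and the closed form gives 1. They agree.
Suppose the result is true for N = r, so T(r) = r(-2r^3 - 3r^2 + 4r + 2).
Then T(r+1) = T(r) + (-8r^3 - 21r^2 - 9r + 1) = (r(-2r^3 - 3r^2 + 4r + 2)) + (-8r^3 - 21r^2 - 9r + 1).
Simplifying, T(r+1) = -(r + 1)(2r^3 + 9r^2 + 8r - 1) = -(r+1)(2(r+1)^3 + 3(r+1)^2 - 4(r+1) - 2),
which is the closed form with N = r+1.
Hence, by induction on N, the claim holds for every N ≥ 1.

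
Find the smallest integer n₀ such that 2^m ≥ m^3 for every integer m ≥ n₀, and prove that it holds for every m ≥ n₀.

At m = 9: 512 < 729, so the inequality fails and n₀ ≥ 10. We prove 2^m ≥ m^3 for all m ≥ 10.
When m = 10: 2^m = 1024 and m^3 = 1000, so 1024 ≥ 1000.
Suppose the result is true for m = r, so 2^r ≥ r^3.
Then 2^(r + 1) = 2·(2^r) ≥ 2·(r^3).
Also, for r ≥ 10 we have 2·(r^3) ≥ (r+1)^3, since 2 ≥ (1 + 1/r)^3 for all r ≥ 10.
Combining, 2^(r + 1) ≥ (r+1)^3.
This completes the induction.
Hence the smallest such n₀ is 10.

n₀ = 10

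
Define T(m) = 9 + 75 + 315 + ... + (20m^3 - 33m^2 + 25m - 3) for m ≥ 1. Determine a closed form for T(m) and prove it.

We claim T(m) = m(5m + 4)(m^2 - m + 1) for all m ≥ 1.
When m = 1: T(1) = 9, and the closed form gives 9. They agree.
Suppose the result is true for m = k, so T(k) = k(5k^3 - k^2 + k + 4).
Then T(k+1) = T(k) + (20k^3 + 27k^2 + 19k + 9) = (k(5k^3 - k^2 + k + 4)) + (20k^3 + 27k^2 + 19k + 9).
Simplifying, T(k+1) = (k + 1)(5k + 9)(k^2 + k + 1) = (k+1)(5(k+1) + 4)((k+1)^2 - (k+1) + 1),
which is the closed form with m = k+1.
By the principle of mathematical induction, the result holds for all m ≥ 1.

T(m) = m(5m + 4)(m^2 - m + 1)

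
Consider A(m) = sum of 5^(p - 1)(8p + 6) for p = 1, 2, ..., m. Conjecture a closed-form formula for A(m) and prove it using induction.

We claim A(m) = 5^m(2m + 1) - 1 for all m ≥ 1.
For the base case m = 1: A(1) = 14, and the closed form gives 14. They agree.
For the inductive step, assume it holds for an arbitrary p ≥ 1, so A(p) = 5^p(2p + 1) - 1.
Then A(p+1) = A(p) + (5^p(8p + 14)) = (5^p(2p + 1) - 1) + (5^p(8p + 14)).
Simplifying, A(p+1) = 10·5^p·p + 15·5^p - 1 = 5^(p+1)(2(p+1) + 1) - 1,
which is the closed form with m = p+1.
By induction, the statement is established for all m ≥ 1.

A(m) = 5^m(2m + 1) - 1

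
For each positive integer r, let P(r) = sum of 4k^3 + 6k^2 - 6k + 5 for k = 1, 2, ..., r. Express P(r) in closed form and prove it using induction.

We claim P(r) = r(r^3 + 4r^2 + r + 3) for all r ≥ 1.
When r = 1: P(1) = 9, and the closed form gives 9. They agree.
Suppose the result is true for r = k, so P(k) = k(k^3 + 4k^2 + k + 3).
Then P(k+1) = P(k) + (4k^3 + 18k^2 + 18k + 9) = (k(k^3 + 4k^2 + k + 3)) + (4k^3 + 18k^2 + 18k + 9).
Simplifying, P(k+1) = (k + 1)(k^3 + 7k^2 + 12k + 9) = (k+1)((k+1)^3 + 4(k+1)^2 + (k+1) + 3),
which is the closed form with r = k+1.
By induction, the statement is established for all r ≥ 1.

P(r) = r(r^3 + 4r^2 + r + 3)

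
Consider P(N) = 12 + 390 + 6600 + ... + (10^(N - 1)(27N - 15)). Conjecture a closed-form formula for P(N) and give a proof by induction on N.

P(N) = 10^N(3N - 2) + 2

We claim P(N) = 10^N(3N - 2) + 2 for all N ≥ 1.
When N = 1: P(1) = 12, and the closed form gives 12. They agree.
Suppose the result is true for N = k, so P(k) = 10^k(3k - 2) + 2.
Then P(k+1) = P(k) + (10^k(27k + 12)) = (10^k(3k - 2) + 2) + (10^k(27k + 12)).
Simplifying, P(k+1) = 30·10^k·k + 10·10^k + 2 = 10^(k+1)(3(k+1) - 2) + 2,
which is the closed form with N = k+1.
By induction, the statement is established for all N ≥ 1.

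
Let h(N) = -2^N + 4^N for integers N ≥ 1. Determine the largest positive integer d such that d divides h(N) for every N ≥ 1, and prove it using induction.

Computing the first values: h(1) = 2 and h(2) = 12; gcd(2, 12) = 2, so d ≤ 2.
We prove 2 | -2^N + 4^N for all N ≥ 1 by induction on N.
When N = 1: h(1) = 2 = 2·(1), so 2 | h(1).
Inductive step: assume the claim holds for N = r, i.e. 2 | h(r). Then
4^{r+1} − 2^{r+1} = 4·4^r − 2·2^r = 4·(4^r − 2^r) + (2)·2^r. The first term is divisible by 2 by the inductive hypothesis, and the second term (2)·2^r is divisible by 2 since 2 | 2. Hence 2 | h(r+1).
This completes the induction.
Therefore the largest such d is 2.

d = 2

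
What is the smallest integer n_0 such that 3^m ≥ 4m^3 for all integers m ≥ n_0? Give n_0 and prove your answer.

n_0 = 7

At m = 6: 729 < 864, so the inequality fails and n_0 ≥ 7. We prove 3^m ≥ 4m^3 for all m ≥ 7.
Base step (m = 7): 3^m = 2187 and 4m^3 = 1372, so 2187 ≥ 1372.
Suppose the result is true for m = r, so 3^r ≥ 4r^3.
Then 3^(r + 1) = 3·(3^r) ≥ 3·(4r^3).
Also, for r ≥ 7 we have 3·(4r^3) ≥ 4(r+1)^3, since 3 ≥ (1 + 1/r)^3 for all r ≥ 7.
Combining, 3^(r + 1) ≥ 4(r+1)^3.
This completes the induction.
Hence the smallest such n_0 is 7.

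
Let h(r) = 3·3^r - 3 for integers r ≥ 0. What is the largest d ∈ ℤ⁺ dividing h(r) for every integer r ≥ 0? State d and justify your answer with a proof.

d = 6

Computing the first values: h(0) = 0 and h(1) = 6; gcd(0, 6) = 6, so d ≤ 6.
We prove 6 | 3·3^r - 3 for all r ≥ 0 by induction on r.
For the base case r = 0: h(0) = 0 = 6·(0), so 6 | h(0).
For the inductive step, assume it holds for an arbitrary j ≥ 0, i.e. 6 | h(j). Then
h(j+1) = 3·3^(j+1) - 3 = 3·(3·3^j - 3) + 6 = 3·h(j) + 6. The first term is divisible by 6 by the inductive hypothesis, and 6 is divisible by 6. Hence 6 | h(j+1).
By the principle of mathematical induction, the result holds for all r ≥ 0.
Therefore the largest such d is 6.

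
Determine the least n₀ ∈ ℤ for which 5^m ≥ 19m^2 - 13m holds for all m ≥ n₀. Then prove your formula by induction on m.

At m = 3: 125 < 132, so the inequality fails and n₀ ≥ 4. We prove 5^m ≥ 19m^2 - 13m for all m ≥ 4.
Base step (m = 4): 5^m = 625 and 19m^2 - 13m = 252, so 625 ≥ 252.
For the inductive step, assume it holds for an arbitrary r ≥ 4, so 5^r ≥ 19r^2 - 13r.
Then 5^(r + 1) = 5·(5^r) ≥ 5·(19r^2 - 13r).
Also, for r ≥ 4 we have 5·(19r^2 - 13r) ≥ 19(r+1)^2 - 13(r+1), since 5·(19r^2 - 13r) − (19(r+1)^2 - 13(r+1)) = 76r^2 - 90r - 6, which is nonnegative for all r ≥ 4.
Combining, 5^(r + 1) ≥ 19(r+1)^2 - 13(r+1).
Hence, by induction on m, the claim holds for every m ≥ 4.
Hence the smallest such n₀ is 4.

n₀ = 4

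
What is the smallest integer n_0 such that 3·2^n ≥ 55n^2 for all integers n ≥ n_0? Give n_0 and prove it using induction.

At n = 11: 6144 < 6655, so the inequality fails and n_0 ≥ 12. We prove 3·2^n ≥ 55n^2 for all n ≥ 12.
When n = 12: 3·2^n = 12288 and 55n^2 = 7920, so 12288 ≥ 7920.
Inductive step: assume the claim holds for n = p, so 3·2^p ≥ 55p^2.
Then 3·2^(p + 1) = 2·(3·2^p) ≥ 2·(55p^2).
Also, for p ≥ 12 we have 2·(55p^2) ≥ 55(p+1)^2, since 2 ≥ (1 + 1/p)^2 for all p ≥ 12.
Combining, 3·2^(p + 1) ≥ 55(p+1)^2.
By induction, the statement is established for all n ≥ 12.
Hence the smallest such n_0 is 12.

n_0 = 12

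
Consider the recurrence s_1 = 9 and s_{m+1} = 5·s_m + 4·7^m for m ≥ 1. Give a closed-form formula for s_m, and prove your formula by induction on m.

s_m = -5^m + 2·7^m

Computing the first terms: s_1 = 9, s_2 = 73, s_3 = 561. This suggests s_m = -5^m + 2·7^m.
Base step (m = 1): the formula gives 9 = 9 = s_1.
For the inductive step, assume it holds for an arbitrary k ≥ 1, so s_k = -5^k + 2·7^k.
Then s_{k+1} = 5·s_k + 4·7^k = 5·(-5^k + 2·7^k) + 4·7^k = -5^(k + 1) + 2·7^(k + 1),
which is the claimed formula at m = k+1.
By the principle of mathematical induction, the result holds for all m ≥ 1.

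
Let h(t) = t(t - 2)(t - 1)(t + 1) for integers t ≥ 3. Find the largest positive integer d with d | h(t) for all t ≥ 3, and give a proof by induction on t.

Computing the first values: h(3) = 24 and h(4) = 120; gcd(24, 120) = 24, so d ≤ 24.
We prove 24 | t(t - 2)(t - 1)(t + 1) for all t ≥ 3 by induction on t.
Base step (t = 3): h(3) = 24 = 24·(1), so 24 | h(3).
Inductive step: assume the claim holds for t = j, i.e. 24 | h(j). Then
h(j+1) − h(j) = (j-1)·j·(j+1)·(j+2) − (j-2)·(j-1)·j·(j+1) = (j-1)·j·(j+1)·[(j+2) − (j-2)] = 4·(j-1)·j·(j+1). The product of 3 consecutive integers is divisible by (3)! = 6, so h(j+1) − h(j) is divisible by 4·6 = 24. By the inductive hypothesis 24 | h(j), hence 24 | h(j+1).
Hence, by induction on t, the claim holds for every t ≥ 3.
Therefore the largest such d is 24.

d = 24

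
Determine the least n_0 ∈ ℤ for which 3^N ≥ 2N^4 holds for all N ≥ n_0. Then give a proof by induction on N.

At N = 8: 6561 < 8192, so the inequality fails and n_0 ≥ 9. We prove 3^N ≥ 2N^4 for all N ≥ 9.
Base step (N = 9): 3^N = 19683 and 2N^4 = 13122, so 19683 ≥ 13122.
Suppose the result is true for N = p, so 3^p ≥ 2p^4.
Then 3^(p + 1) = 3·(3^p) ≥ 3·(2p^4).
Also, for p ≥ 9 we have 3·(2p^4) ≥ 2(p+1)^4, since 3 ≥ (1 + 1/p)^4 for all p ≥ 9.
Combining, 3^(p + 1) ≥ 2(p+1)^4.
Hence, by induction on N, the claim holds for every N ≥ 9.
Hence the smallest such n_0 is 9.

n_0 = 9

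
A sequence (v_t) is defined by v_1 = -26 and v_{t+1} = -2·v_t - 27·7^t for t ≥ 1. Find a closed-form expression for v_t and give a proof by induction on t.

v_t = -5(-2)^(t - 1) - 3·7^t

Computing the first terms: v_1 = -26, v_2 = -137, v_3 = -1049. This suggests v_t = -5(-2)^(t - 1) - 3·7^t.
Base case (t = 1): the formula gives -26 = -26 = v_1.
Inductive step: assume the claim holds for t = m, so v_m = -5(-2)^(m - 1) - 3·7^m.
Then v_{m+1} = -2·v_m - 27·7^m = -2·(-5(-2)^(m - 1) - 3·7^m) - 27·7^m = -5(-2)^m - 3·7^(m + 1) = -5(-2)^((m+1) - 1) - 3·7^(m+1),
which is the claimed formula at t = m+1.
This completes the induction.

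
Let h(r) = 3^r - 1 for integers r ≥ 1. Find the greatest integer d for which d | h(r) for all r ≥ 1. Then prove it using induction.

d = 2

Computing the first values: h(1) = 2 and h(2) = 8; gcd(2, 8) = 2, so d ≤ 2.
We prove 2 | 3^r - 1 for all r ≥ 1 by induction on r.
For the base case r = 1: h(1) = 2 = 2·(1), so 2 | h(1).
Suppose the result is true for r = j, i.e. 2 | h(j). Then
3^{j+1} − 1^{j+1} = 3·3^j − 1·1^j = 3·(3^j − 1^j) + (2)·1^j. The first term is divisible by 2 by the inductive hypothesis, and the second term (2)·1^j is divisible by 2 since 2 | 2. Hence 2 | h(j+1).
By the principle of mathematical induction, the result holds for all r ≥ 1.
Therefore the largest such d is 2.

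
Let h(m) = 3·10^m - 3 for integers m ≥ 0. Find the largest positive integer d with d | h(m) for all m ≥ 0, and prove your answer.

Computing the first values: h(0) = 0 and h(1) = 27; gcd(0, 27) = 27, so d ≤ 27.
We prove 27 | 3·10^m - 3 for all m ≥ 0 by induction on m.
For the base case m = 0: h(0) = 0 = 27·(0), so 27 | h(0).
Suppose the result is true for m = i, i.e. 27 | h(i). Then
h(i+1) = 3·10^(i+1) - 3 = 10·(3·10^i - 3) + 27 = 10·h(i) + 27. The first term is divisible by 27 by the inductive hypothesis, and 27 is divisible by 27. Hence 27 | h(i+1).
By induction, the statement is established for all m ≥ 0.
Therefore the largest such d is 27.

d = 27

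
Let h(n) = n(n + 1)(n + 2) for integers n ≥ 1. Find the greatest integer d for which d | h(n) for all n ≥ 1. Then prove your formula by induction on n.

Computing the first values: h(1) = 6 and h(2) = 24; gcd(6, 24) = 6, so d ≤ 6.
We prove 6 | n(n + 1)(n + 2) for all n ≥ 1 by induction on n.
Base case (n = 1): h(1) = 6 = 6·(1), so 6 | h(1).
Inductive step: assume the claim holds for n = k, i.e. 6 | h(k). Then
h(k+1) − h(k) = (k+1)·(k+2)·(k+3) − k·(k+1)·(k+2) = (k+1)·(k+2)·[(k+3) − k] = 3·(k+1)·(k+2). The product of 2 consecutive integers is divisible by (2)! = 2, so h(k+1) − h(k) is divisible by 3·2 = 6. By the inductive hypothesis 6 | h(k), hence 6 | h(k+1).
By the principle of mathematical induction, the result holds for all n ≥ 1.
Therefore the largest such d is 6.

d = 6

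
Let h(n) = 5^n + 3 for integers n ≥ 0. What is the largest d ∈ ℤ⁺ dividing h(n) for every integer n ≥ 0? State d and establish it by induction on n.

d = 4

Computing the first values: h(0) = 4 and h(1) = 8; gcd(4, 8) = 4, so d ≤ 4.
We prove 4 | 5^n + 3 for all n ≥ 0 by induction on n.
Base step (n = 0): h(0) = 4 = 4·(1), so 4 | h(0).
For the inductive step, assume it holds for an arbitrary r ≥ 0, i.e. 4 | h(r). Then
h(r+1) = 5^(r+1) + 3 = 5·(5^r + 3) - 12 = 5·h(r) - 12. The first term is divisible by 4 by the inductive hypothesis, and -12 is divisible by 4. Hence 4 | h(r+1).
By induction, the statement is established for all n ≥ 0.
Therefore the largest such d is 4.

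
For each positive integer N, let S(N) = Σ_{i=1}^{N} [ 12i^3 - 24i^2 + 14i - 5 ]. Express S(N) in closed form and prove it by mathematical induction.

S(N) = N(3N^3 - 2N^2 - 2N - 2)

We claim S(N) = N(3N^3 - 2N^2 - 2N - 2) for all N ≥ 1.
When N = 1: S(1) = -3, and the closed form gives -3. They agree.
Suppose the result is true for N = i, so S(i) = i(3i^3 - 2i^2 - 2i - 2).
Then S(i+1) = S(i) + (12i^3 + 12i^2 + 2i - 3) = (i(3i^3 - 2i^2 - 2i - 2)) + (12i^3 + 12i^2 + 2i - 3).
Simplifying, S(i+1) = (i + 1)(3i^3 + 7i^2 + 3i - 3) = (i+1)(3(i+1)^3 - 2(i+1)^2 - 2(i+1) - 2),
which is the closed form with N = i+1.
Hence, by induction on N, the claim holds for every N ≥ 1.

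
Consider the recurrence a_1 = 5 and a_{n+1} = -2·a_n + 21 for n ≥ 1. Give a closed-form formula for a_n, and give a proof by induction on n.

Computing the first terms: a_1 = 5, a_2 = 11, a_3 = -1. This suggests a_n = (-2)^n + 7.
When n = 1: the formula gives 5 = 5 = a_1.
Suppose the result is true for n = i, so a_i = (-2)^i + 7.
Then a_{i+1} = -2·a_i + 21 = -2·((-2)^i + 7) + 21 = (-2)^(i + 1) + 7,
which is the claimed formula at n = i+1.
By the principle of mathematical induction, the result holds for all n ≥ 1.

a_n = (-2)^n + 7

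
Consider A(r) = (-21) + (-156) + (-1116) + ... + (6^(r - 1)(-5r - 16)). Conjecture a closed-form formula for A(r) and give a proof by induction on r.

A(r) = -6^r(r + 3) + 3

We claim A(r) = -6^r(r + 3) + 3 for all r ≥ 1.
For the base case r = 1: A(1) = -21, and the closed form gives -21. They agree.
For the inductive step, assume it holds for an arbitrary k ≥ 1, so A(k) = -6^k(k + 3) + 3.
Then A(k+1) = A(k) + (6^k(-5k - 21)) = (-6^k(k + 3) + 3) + (6^k(-5k - 21)).
Simplifying, A(k+1) = -6·6^k·k - 24·6^k + 3 = -6^(k+1)((k+1) + 3) + 3,
which is the closed form with r = k+1.
By induction, the statement is established for all r ≥ 1.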